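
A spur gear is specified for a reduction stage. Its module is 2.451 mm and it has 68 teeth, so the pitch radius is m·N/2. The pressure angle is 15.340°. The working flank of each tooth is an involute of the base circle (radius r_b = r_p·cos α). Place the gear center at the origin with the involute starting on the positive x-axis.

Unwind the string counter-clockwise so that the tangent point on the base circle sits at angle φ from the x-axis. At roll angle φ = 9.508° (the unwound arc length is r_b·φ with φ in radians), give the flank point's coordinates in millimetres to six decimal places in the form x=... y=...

pitch radius r_p = m·N/2 = 2.451·68/2 = 83.334000
base radius r_b = r_p·cos α = 83.334000·cos 15.340° = 80.365057
roll angle φ = 9.508° = 0.16594591 rad
x = r_b·(cos φ + φ·sin φ) = 80.365057·(0.98626255 + 0.16594591·0.16518532) = 81.463999
y = r_b·(sin φ − φ·cos φ) = 80.365057·(0.16518532 − 0.16594591·0.98626255) = 0.122081

x=81.463999 y=0.122081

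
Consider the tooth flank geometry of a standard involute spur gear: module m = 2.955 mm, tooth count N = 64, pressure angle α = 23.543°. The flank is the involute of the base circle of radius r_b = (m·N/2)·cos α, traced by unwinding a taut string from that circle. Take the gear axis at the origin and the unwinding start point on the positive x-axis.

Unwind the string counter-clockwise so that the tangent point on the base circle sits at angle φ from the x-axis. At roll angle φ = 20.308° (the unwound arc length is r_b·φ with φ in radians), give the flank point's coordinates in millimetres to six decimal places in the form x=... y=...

pitch radius r_p = m·N/2 = 2.955·64/2 = 94.560000
base radius r_b = r_p·cos α = 94.560000·cos 23.543° = 86.688878
roll angle φ = 20.308° = 0.35444146 rad
x = r_b·(cos φ + φ·sin φ) = 86.688878·(0.93784048 + 0.35444146·0.34706660) = 91.964354
y = r_b·(sin φ − φ·cos φ) = 86.688878·(0.34706660 − 0.35444146·0.93784048) = 1.270603

x=91.964354 y=1.270603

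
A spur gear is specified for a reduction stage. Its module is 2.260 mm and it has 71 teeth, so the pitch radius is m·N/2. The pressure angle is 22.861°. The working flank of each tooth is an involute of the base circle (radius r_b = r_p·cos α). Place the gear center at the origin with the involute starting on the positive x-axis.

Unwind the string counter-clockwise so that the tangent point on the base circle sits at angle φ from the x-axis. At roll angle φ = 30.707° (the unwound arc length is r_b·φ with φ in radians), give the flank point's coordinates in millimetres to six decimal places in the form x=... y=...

pitch radius r_p = m·N/2 = 2.260·71/2 = 80.230000
base radius r_b = r_p·cos α = 80.230000·cos 22.861° = 73.927938
roll angle φ = 30.707° = 0.53593825 rad
x = r_b·(cos φ + φ·sin φ) = 73.927938·(0.85978989 + 0.53593825·0.51064796) = 83.794780
y = r_b·(sin φ − φ·cos φ) = 73.927938·(0.51064796 − 0.53593825·0.85978989) = 3.685579

x=83.794780 y=3.685579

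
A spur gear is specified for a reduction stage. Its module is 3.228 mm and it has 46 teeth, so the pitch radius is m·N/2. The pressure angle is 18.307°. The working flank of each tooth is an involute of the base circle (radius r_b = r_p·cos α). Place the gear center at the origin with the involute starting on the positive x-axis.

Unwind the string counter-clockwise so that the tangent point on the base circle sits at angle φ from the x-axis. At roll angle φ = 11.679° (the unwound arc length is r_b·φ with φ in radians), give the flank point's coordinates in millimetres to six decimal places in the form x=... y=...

x=71.935457 y=0.198165

pitch radius r_p = m·N/2 = 3.228·46/2 = 74.244000
base radius r_b = r_p·cos α = 74.244000·cos 18.307° = 70.486297
roll angle φ = 11.679° = 0.20383700 rad
x = r_b·(cos φ + φ·sin φ) = 70.486297·(0.97929707 + 0.20383700·0.20242838) = 71.935457
y = r_b·(sin φ − φ·cos φ) = 70.486297·(0.20242838 − 0.20383700·0.97929707) = 0.198165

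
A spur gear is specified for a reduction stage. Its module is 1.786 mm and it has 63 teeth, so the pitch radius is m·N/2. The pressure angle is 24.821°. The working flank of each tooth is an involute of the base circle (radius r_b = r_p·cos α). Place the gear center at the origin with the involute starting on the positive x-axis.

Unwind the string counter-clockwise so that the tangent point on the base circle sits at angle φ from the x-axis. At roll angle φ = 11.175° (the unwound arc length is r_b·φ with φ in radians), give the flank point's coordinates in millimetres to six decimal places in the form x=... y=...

pitch radius r_p = m·N/2 = 1.786·63/2 = 56.259000
base radius r_b = r_p·cos α = 56.259000·cos 24.821° = 51.062001
roll angle φ = 11.175° = 0.19504054 rad
x = r_b·(cos φ + φ·sin φ) = 51.062001·(0.98103981 + 0.19504054·0.19380631) = 52.024004
y = r_b·(sin φ − φ·cos φ) = 51.062001·(0.19380631 − 0.19504054·0.98103981) = 0.125805

x=52.024004 y=0.125805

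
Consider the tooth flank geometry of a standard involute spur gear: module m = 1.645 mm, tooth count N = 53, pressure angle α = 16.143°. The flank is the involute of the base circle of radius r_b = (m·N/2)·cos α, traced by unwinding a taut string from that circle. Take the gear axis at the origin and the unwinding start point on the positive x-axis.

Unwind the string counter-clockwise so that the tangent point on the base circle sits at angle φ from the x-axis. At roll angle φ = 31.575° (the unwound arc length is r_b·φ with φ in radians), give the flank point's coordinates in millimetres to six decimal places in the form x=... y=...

x=47.757471 y=2.265870

pitch radius r_p = m·N/2 = 1.645·53/2 = 43.592500
base radius r_b = r_p·cos α = 43.592500·cos 16.143° = 41.873681
roll angle φ = 31.575° = 0.55108771 rad
x = r_b·(cos φ + φ·sin φ) = 41.873681·(0.85195549 + 0.55108771·0.52361422) = 47.757471
y = r_b·(sin φ − φ·cos φ) = 41.873681·(0.52361422 − 0.55108771·0.85195549) = 2.265870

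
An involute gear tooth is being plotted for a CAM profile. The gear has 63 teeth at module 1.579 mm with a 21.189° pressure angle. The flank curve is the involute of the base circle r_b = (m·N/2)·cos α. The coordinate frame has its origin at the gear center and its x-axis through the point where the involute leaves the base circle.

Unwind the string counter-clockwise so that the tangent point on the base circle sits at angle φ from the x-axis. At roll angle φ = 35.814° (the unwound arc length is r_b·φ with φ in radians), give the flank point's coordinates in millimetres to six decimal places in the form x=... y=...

x=54.569779 y=3.629917

pitch radius r_p = m·N/2 = 1.579·63/2 = 49.738500
base radius r_b = r_p·cos α = 49.738500·cos 21.189° = 46.375840
roll angle φ = 35.814° = 0.62507222 rad
x = r_b·(cos φ + φ·sin φ) = 46.375840·(0.81092086 + 0.62507222·0.58515584) = 54.569779
y = r_b·(sin φ − φ·cos φ) = 46.375840·(0.58515584 − 0.62507222·0.81092086) = 3.629917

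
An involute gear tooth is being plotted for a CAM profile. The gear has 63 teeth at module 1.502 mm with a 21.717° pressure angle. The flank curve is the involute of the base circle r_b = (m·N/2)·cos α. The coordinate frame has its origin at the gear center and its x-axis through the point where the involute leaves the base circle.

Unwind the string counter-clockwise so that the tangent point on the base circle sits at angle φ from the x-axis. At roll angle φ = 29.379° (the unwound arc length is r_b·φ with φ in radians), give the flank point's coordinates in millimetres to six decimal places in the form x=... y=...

x=49.358925 y=1.923831

pitch radius r_p = m·N/2 = 1.502·63/2 = 47.313000
base radius r_b = r_p·cos α = 47.313000·cos 21.717° = 43.954857
roll angle φ = 29.379° = 0.51276028 rad
x = r_b·(cos φ + φ·sin φ) = 43.954857·(0.87139368 + 0.51276028·0.49058440) = 49.358925
y = r_b·(sin φ − φ·cos φ) = 43.954857·(0.49058440 − 0.51276028·0.87139368) = 1.923831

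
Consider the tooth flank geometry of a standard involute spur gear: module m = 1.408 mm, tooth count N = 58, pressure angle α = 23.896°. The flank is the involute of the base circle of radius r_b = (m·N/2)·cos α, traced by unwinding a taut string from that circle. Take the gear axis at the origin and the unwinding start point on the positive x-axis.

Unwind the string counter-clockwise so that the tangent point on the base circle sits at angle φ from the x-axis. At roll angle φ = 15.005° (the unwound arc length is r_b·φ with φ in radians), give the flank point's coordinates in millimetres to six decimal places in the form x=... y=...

x=38.590305 y=0.221982

pitch radius r_p = m·N/2 = 1.408·58/2 = 40.832000
base radius r_b = r_p·cos α = 40.832000·cos 23.896° = 37.331972
roll angle φ = 15.005° = 0.26188665 rad
x = r_b·(cos φ + φ·sin φ) = 37.331972·(0.96590324 + 0.26188665·0.25890334) = 38.590305
y = r_b·(sin φ − φ·cos φ) = 37.331972·(0.25890334 − 0.26188665·0.96590324) = 0.221982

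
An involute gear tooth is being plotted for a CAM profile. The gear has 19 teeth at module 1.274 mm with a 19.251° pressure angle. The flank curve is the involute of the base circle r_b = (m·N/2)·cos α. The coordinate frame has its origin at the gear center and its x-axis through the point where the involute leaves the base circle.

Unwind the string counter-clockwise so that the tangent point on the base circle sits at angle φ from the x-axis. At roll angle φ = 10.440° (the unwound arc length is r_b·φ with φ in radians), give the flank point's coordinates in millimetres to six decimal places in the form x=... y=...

pitch radius r_p = m·N/2 = 1.274·19/2 = 12.103000
base radius r_b = r_p·cos α = 12.103000·cos 19.251° = 11.426240
roll angle φ = 10.440° = 0.18221237 rad
x = r_b·(cos φ + φ·sin φ) = 11.426240·(0.98344520 + 0.18221237·0.18120576) = 11.614352
y = r_b·(sin φ − φ·cos φ) = 11.426240·(0.18120576 − 0.18221237·0.98344520) = 0.022965

x=11.614352 y=0.022965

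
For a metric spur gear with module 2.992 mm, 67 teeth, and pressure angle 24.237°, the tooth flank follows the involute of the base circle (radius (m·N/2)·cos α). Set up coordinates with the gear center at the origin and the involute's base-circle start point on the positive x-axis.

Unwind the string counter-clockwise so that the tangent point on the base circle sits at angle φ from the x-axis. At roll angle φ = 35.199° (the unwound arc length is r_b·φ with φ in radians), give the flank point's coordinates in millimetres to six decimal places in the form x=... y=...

pitch radius r_p = m·N/2 = 2.992·67/2 = 100.232000
base radius r_b = r_p·cos α = 100.232000·cos 24.237° = 91.397071
roll angle φ = 35.199° = 0.61433844 rad
x = r_b·(cos φ + φ·sin φ) = 91.397071·(0.81715496 + 0.61433844·0.57641805) = 107.050714
y = r_b·(sin φ − φ·cos φ) = 91.397071·(0.57641805 − 0.61433844·0.81715496) = 6.800705

x=107.050714 y=6.800705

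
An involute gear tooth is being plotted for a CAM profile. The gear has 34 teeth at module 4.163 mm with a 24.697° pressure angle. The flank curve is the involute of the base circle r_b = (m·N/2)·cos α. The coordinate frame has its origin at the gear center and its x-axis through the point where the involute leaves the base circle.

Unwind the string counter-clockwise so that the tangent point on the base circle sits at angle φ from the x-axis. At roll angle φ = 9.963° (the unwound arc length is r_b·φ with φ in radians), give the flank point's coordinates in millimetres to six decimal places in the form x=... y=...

pitch radius r_p = m·N/2 = 4.163·34/2 = 70.771000
base radius r_b = r_p·cos α = 70.771000·cos 24.697° = 64.297581
roll angle φ = 9.963° = 0.17388715 rad
x = r_b·(cos φ + φ·sin φ) = 64.297581·(0.98491968 + 0.17388715·0.17301218) = 65.262319
y = r_b·(sin φ − φ·cos φ) = 64.297581·(0.17301218 − 0.17388715·0.98491968) = 0.112347

x=65.262319 y=0.112347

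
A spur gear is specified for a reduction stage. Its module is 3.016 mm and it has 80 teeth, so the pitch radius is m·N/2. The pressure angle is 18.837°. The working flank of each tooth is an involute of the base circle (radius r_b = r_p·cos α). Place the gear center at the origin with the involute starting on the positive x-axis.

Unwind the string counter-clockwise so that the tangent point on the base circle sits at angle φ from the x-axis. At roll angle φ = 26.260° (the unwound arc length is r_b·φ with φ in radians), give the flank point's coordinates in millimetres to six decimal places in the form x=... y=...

pitch radius r_p = m·N/2 = 3.016·80/2 = 120.640000
base radius r_b = r_p·cos α = 120.640000·cos 18.837° = 114.178637
roll angle φ = 26.260° = 0.45832346 rad
x = r_b·(cos φ + φ·sin φ) = 114.178637·(0.89679553 + 0.45832346·0.44244522) = 125.548380
y = r_b·(sin φ − φ·cos φ) = 114.178637·(0.44244522 − 0.45832346·0.89679553) = 3.587811

x=125.548380 y=3.587811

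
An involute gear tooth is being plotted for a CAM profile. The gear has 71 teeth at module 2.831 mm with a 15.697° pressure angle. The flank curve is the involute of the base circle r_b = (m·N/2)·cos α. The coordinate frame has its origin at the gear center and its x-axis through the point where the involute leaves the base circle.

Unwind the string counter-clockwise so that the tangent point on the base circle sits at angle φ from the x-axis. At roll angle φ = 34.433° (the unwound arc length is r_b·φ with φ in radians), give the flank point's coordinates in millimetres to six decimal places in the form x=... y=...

pitch radius r_p = m·N/2 = 2.831·71/2 = 100.500500
base radius r_b = r_p·cos α = 100.500500·cos 15.697° = 96.752426
roll angle φ = 34.433° = 0.60096922 rad
x = r_b·(cos φ + φ·sin φ) = 96.752426·(0.82478796 + 0.60096922·0.56544214) = 112.677999
y = r_b·(sin φ − φ·cos φ) = 96.752426·(0.56544214 − 0.60096922·0.82478796) = 6.750413

x=112.677999 y=6.750413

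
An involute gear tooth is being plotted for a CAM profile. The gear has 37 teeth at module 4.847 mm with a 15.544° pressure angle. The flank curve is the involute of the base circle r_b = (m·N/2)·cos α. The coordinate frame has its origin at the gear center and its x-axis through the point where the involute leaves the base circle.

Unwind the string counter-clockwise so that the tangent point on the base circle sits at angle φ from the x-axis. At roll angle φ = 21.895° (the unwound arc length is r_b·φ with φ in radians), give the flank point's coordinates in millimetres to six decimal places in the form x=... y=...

x=92.469202 y=1.583627

pitch radius r_p = m·N/2 = 4.847·37/2 = 89.669500
base radius r_b = r_p·cos α = 89.669500·cos 15.544° = 86.389833
roll angle φ = 21.895° = 0.38213984 rad
x = r_b·(cos φ + φ·sin φ) = 86.389833·(0.92786880 + 0.38213984·0.37290681) = 92.469202
y = r_b·(sin φ − φ·cos φ) = 86.389833·(0.37290681 − 0.38213984·0.92786880) = 1.583627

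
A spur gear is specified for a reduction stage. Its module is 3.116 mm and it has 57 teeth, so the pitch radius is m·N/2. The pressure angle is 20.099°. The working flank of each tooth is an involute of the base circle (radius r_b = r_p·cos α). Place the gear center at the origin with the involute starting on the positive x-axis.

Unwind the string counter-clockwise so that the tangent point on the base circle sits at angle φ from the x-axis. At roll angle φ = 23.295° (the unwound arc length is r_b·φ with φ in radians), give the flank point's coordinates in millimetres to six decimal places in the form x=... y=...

x=90.008425 y=1.837626

pitch radius r_p = m·N/2 = 3.116·57/2 = 88.806000
base radius r_b = r_p·cos α = 88.806000·cos 20.099° = 83.397737
roll angle φ = 23.295° = 0.40657445 rad
x = r_b·(cos φ + φ·sin φ) = 83.397737·(0.91848090 + 0.40657445·0.39546535) = 90.008425
y = r_b·(sin φ − φ·cos φ) = 83.397737·(0.39546535 − 0.40657445·0.91848090) = 1.837626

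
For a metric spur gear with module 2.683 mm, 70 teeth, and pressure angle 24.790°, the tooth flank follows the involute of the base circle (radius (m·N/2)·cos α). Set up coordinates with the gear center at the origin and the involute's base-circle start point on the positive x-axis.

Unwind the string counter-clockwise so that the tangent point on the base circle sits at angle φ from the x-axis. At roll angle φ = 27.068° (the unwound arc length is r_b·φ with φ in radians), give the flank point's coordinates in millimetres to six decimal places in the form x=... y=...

pitch radius r_p = m·N/2 = 2.683·70/2 = 93.905000
base radius r_b = r_p·cos α = 93.905000·cos 24.790° = 85.251717
roll angle φ = 27.068° = 0.47242572 rad
x = r_b·(cos φ + φ·sin φ) = 85.251717·(0.89046709 + 0.47242572·0.45504765) = 94.240940
y = r_b·(sin φ − φ·cos φ) = 85.251717·(0.45504765 − 0.47242572·0.89046709) = 2.929939

x=94.240940 y=2.929939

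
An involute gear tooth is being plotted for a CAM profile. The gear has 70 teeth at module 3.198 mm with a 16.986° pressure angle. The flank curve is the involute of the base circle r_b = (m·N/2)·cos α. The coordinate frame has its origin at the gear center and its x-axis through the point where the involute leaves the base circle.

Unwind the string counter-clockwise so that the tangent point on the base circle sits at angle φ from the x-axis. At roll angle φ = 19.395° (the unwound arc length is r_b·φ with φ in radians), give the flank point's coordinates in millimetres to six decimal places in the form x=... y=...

pitch radius r_p = m·N/2 = 3.198·70/2 = 111.930000
base radius r_b = r_p·cos α = 111.930000·cos 16.986° = 107.047184
roll angle φ = 19.395° = 0.33850661 rad
x = r_b·(cos φ + φ·sin φ) = 107.047184·(0.94325164 + 0.33850661·0.33207882) = 113.005700
y = r_b·(sin φ − φ·cos φ) = 107.047184·(0.33207882 − 0.33850661·0.94325164) = 1.368267

x=113.005700 y=1.368267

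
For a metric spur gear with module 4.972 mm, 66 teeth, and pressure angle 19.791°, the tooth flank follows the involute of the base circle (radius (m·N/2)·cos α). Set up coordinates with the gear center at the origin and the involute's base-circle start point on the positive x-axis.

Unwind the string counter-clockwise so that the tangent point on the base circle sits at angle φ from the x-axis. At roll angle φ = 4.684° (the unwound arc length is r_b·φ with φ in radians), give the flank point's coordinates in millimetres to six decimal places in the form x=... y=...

pitch radius r_p = m·N/2 = 4.972·66/2 = 164.076000
base radius r_b = r_p·cos α = 164.076000·cos 19.791° = 154.384681
roll angle φ = 4.684° = 0.08175122 rad
x = r_b·(cos φ + φ·sin φ) = 154.384681·(0.99666023 + 0.08175122·0.08166019) = 154.899716
y = r_b·(sin φ − φ·cos φ) = 154.384681·(0.08166019 − 0.08175122·0.99666023) = 0.028098

x=154.899716 y=0.028098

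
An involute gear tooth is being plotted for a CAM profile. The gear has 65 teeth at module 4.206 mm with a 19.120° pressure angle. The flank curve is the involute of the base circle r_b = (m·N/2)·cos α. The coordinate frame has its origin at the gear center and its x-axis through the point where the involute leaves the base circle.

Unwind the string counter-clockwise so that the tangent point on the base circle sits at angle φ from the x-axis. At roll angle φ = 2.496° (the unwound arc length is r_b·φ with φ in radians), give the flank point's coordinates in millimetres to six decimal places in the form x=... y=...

pitch radius r_p = m·N/2 = 4.206·65/2 = 136.695000
base radius r_b = r_p·cos α = 136.695000·cos 19.120° = 129.154170
roll angle φ = 2.496° = 0.04356342 rad
x = r_b·(cos φ + φ·sin φ) = 129.154170·(0.99905126 + 0.04356342·0.04354964) = 129.276665
y = r_b·(sin φ − φ·cos φ) = 129.154170·(0.04354964 − 0.04356342·0.99905126) = 0.003559

x=129.276665 y=0.003559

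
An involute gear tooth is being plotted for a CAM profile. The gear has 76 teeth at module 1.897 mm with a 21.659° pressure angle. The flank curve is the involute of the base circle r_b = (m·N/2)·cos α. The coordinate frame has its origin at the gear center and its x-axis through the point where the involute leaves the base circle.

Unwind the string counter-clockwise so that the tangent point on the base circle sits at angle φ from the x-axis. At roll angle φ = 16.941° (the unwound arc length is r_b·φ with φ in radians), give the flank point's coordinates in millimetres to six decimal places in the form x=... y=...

x=69.861375 y=0.572240

pitch radius r_p = m·N/2 = 1.897·76/2 = 72.086000
base radius r_b = r_p·cos α = 72.086000·cos 21.659° = 66.996506
roll angle φ = 16.941° = 0.29567623 rad
x = r_b·(cos φ + φ·sin φ) = 66.996506·(0.95660532 + 0.29567623·0.29138680) = 69.861375
y = r_b·(sin φ − φ·cos φ) = 66.996506·(0.29138680 − 0.29567623·0.95660532) = 0.572240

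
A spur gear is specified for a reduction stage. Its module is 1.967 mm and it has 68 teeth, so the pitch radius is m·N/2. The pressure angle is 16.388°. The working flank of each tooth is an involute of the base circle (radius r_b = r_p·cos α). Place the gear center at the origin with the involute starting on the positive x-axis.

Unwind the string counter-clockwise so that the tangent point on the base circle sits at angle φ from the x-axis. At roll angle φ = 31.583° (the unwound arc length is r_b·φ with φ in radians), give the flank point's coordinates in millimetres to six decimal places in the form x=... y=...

pitch radius r_p = m·N/2 = 1.967·68/2 = 66.878000
base radius r_b = r_p·cos α = 66.878000·cos 16.388° = 64.160953
roll angle φ = 31.583° = 0.55122734 rad
x = r_b·(cos φ + φ·sin φ) = 64.160953·(0.85188237 + 0.55122734·0.52373317) = 73.180598
y = r_b·(sin φ − φ·cos φ) = 64.160953·(0.52373317 − 0.55122734·0.85188237) = 3.474465

x=73.180598 y=3.474465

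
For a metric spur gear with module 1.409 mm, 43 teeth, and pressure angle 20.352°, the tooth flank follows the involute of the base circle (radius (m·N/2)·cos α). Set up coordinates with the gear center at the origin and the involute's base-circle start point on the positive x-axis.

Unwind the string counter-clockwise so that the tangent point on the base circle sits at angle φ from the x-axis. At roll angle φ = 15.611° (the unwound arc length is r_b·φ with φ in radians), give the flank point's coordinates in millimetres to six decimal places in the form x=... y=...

pitch radius r_p = m·N/2 = 1.409·43/2 = 30.293500
base radius r_b = r_p·cos α = 30.293500·cos 20.352° = 28.402388
roll angle φ = 15.611° = 0.27246335 rad
x = r_b·(cos φ + φ·sin φ) = 28.402388·(0.96311092 + 0.27246335·0.26910473) = 29.437147
y = r_b·(sin φ − φ·cos φ) = 28.402388·(0.26910473 − 0.27246335·0.96311092) = 0.190077

x=29.437147 y=0.190077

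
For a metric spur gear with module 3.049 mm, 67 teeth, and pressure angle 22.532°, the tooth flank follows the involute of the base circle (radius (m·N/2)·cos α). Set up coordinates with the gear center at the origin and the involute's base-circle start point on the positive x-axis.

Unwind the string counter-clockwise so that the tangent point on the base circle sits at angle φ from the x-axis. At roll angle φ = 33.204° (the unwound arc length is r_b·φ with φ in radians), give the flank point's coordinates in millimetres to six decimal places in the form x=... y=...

pitch radius r_p = m·N/2 = 3.049·67/2 = 102.141500
base radius r_b = r_p·cos α = 102.141500·cos 22.532° = 94.344596
roll angle φ = 33.204° = 0.57951912 rad
x = r_b·(cos φ + φ·sin φ) = 94.344596·(0.83672608 + 0.57951912·0.54762164) = 108.881522
y = r_b·(sin φ − φ·cos φ) = 94.344596·(0.54762164 − 0.57951912·0.83672608) = 5.917564

x=108.881522 y=5.917564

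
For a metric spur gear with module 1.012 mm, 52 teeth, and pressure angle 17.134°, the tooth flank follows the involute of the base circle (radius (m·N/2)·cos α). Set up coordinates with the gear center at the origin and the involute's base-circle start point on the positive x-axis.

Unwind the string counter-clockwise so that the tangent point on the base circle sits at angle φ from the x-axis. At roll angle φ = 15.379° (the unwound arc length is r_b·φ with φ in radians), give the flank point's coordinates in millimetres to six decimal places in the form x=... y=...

x=26.033754 y=0.160917

pitch radius r_p = m·N/2 = 1.012·52/2 = 26.312000
base radius r_b = r_p·cos α = 26.312000·cos 17.134° = 25.144230
roll angle φ = 15.379° = 0.26841419 rad
x = r_b·(cos φ + φ·sin φ) = 25.144230·(0.96419267 + 0.26841419·0.26520274) = 26.033754
y = r_b·(sin φ − φ·cos φ) = 25.144230·(0.26520274 − 0.26841419·0.96419267) = 0.160917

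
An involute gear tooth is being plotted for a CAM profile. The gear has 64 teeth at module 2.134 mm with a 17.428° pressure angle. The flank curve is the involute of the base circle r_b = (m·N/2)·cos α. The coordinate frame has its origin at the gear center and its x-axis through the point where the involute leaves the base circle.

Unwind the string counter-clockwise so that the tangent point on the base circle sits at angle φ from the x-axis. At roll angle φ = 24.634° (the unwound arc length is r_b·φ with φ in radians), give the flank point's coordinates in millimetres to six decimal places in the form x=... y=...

pitch radius r_p = m·N/2 = 2.134·64/2 = 68.288000
base radius r_b = r_p·cos α = 68.288000·cos 17.428° = 65.153176
roll angle φ = 24.634° = 0.42994441 rad
x = r_b·(cos φ + φ·sin φ) = 65.153176·(0.90898892 + 0.42994441·0.41682027) = 70.899587
y = r_b·(sin φ − φ·cos φ) = 65.153176·(0.41682027 − 0.42994441·0.90898892) = 1.694345

x=70.899587 y=1.694345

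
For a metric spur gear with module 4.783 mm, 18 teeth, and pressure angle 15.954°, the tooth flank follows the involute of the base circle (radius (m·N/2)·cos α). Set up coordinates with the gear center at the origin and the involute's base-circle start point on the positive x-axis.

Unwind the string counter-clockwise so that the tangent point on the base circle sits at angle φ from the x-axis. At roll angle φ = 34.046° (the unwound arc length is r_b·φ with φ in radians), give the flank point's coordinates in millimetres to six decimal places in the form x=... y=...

x=48.063511 y=2.793706

pitch radius r_p = m·N/2 = 4.783·18/2 = 43.047000
base radius r_b = r_p·cos α = 43.047000·cos 15.954° = 41.388945
roll angle φ = 34.046° = 0.59421480 rad
x = r_b·(cos φ + φ·sin φ) = 41.388945·(0.82858836 + 0.59421480·0.55985832) = 48.063511
y = r_b·(sin φ − φ·cos φ) = 41.388945·(0.55985832 − 0.59421480·0.82858836) = 2.793706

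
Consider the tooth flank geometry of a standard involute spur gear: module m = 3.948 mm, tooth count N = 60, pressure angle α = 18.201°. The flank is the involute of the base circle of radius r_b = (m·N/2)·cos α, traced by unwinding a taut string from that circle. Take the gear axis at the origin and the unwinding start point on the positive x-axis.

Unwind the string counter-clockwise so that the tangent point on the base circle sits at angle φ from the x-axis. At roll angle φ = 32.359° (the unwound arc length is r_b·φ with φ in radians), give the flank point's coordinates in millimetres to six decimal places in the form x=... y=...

x=129.052407 y=6.543146

pitch radius r_p = m·N/2 = 3.948·60/2 = 118.440000
base radius r_b = r_p·cos α = 118.440000·cos 18.201° = 112.514044
roll angle φ = 32.359° = 0.56477109 rad
x = r_b·(cos φ + φ·sin φ) = 112.514044·(0.84471114 + 0.56477109·0.53522247) = 129.052407
y = r_b·(sin φ − φ·cos φ) = 112.514044·(0.53522247 − 0.56477109·0.84471114) = 6.543146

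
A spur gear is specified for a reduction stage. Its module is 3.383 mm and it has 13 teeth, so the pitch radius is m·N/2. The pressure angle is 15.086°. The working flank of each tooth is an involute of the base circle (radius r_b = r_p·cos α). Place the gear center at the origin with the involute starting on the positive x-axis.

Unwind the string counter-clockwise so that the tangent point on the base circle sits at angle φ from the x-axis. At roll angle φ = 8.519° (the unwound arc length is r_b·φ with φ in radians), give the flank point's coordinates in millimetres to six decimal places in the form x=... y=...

pitch radius r_p = m·N/2 = 3.383·13/2 = 21.989500
base radius r_b = r_p·cos α = 21.989500·cos 15.086° = 21.231659
roll angle φ = 8.519° = 0.14868460 rad
x = r_b·(cos φ + φ·sin φ) = 21.231659·(0.98896679 + 0.14868460·0.14813737) = 21.465049
y = r_b·(sin φ − φ·cos φ) = 21.231659·(0.14813737 − 0.14868460·0.98896679) = 0.023211

x=21.465049 y=0.023211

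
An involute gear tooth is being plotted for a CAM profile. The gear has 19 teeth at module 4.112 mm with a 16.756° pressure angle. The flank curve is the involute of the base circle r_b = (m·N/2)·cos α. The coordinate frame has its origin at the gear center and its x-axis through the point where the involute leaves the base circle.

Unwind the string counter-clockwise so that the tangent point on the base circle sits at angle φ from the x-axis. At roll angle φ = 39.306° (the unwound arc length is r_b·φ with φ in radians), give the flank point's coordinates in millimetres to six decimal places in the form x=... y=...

pitch radius r_p = m·N/2 = 4.112·19/2 = 39.064000
base radius r_b = r_p·cos α = 39.064000·cos 16.756° = 37.405388
roll angle φ = 39.306° = 0.68601912 rad
x = r_b·(cos φ + φ·sin φ) = 37.405388·(0.77377388 + 0.68601912·0.63346191) = 45.198459
y = r_b·(sin φ − φ·cos φ) = 37.405388·(0.63346191 − 0.68601912·0.77377388) = 3.839223

x=45.198459 y=3.839223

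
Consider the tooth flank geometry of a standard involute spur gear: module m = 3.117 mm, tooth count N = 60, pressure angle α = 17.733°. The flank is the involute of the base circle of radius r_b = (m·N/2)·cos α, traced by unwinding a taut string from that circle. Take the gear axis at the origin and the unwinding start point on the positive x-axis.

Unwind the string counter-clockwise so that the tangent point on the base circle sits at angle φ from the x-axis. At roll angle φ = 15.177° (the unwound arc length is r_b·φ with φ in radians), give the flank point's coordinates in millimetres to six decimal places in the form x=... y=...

x=92.137123 y=0.547943

pitch radius r_p = m·N/2 = 3.117·60/2 = 93.510000
base radius r_b = r_p·cos α = 93.510000·cos 17.733° = 89.066986
roll angle φ = 15.177° = 0.26488862 rad
x = r_b·(cos φ + φ·sin φ) = 89.066986·(0.96512167 + 0.26488862·0.26180178) = 92.137123
y = r_b·(sin φ − φ·cos φ) = 89.066986·(0.26180178 − 0.26488862·0.96512167) = 0.547943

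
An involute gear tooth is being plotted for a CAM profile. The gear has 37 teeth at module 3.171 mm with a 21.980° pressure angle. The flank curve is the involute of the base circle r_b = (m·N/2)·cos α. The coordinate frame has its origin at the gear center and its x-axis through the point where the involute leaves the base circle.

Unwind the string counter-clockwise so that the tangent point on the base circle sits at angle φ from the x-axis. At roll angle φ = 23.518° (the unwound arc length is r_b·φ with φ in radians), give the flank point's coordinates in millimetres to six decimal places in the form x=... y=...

x=58.790982 y=1.233026

pitch radius r_p = m·N/2 = 3.171·37/2 = 58.663500
base radius r_b = r_p·cos α = 58.663500·cos 21.980° = 54.399518
roll angle φ = 23.518° = 0.41046653 rad
x = r_b·(cos φ + φ·sin φ) = 54.399518·(0.91693476 + 0.41046653·0.39903715) = 58.790982
y = r_b·(sin φ − φ·cos φ) = 54.399518·(0.39903715 − 0.41046653·0.91693476) = 1.233026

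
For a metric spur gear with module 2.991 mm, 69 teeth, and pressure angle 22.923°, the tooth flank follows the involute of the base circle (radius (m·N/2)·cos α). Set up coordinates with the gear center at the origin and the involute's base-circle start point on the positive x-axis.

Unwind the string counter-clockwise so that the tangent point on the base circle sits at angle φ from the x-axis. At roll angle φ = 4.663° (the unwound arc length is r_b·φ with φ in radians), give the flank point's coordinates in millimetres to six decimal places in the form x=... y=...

x=95.354763 y=0.017066

pitch radius r_p = m·N/2 = 2.991·69/2 = 103.189500
base radius r_b = r_p·cos α = 103.189500·cos 22.923° = 95.040535
roll angle φ = 4.663° = 0.08138470 rad
x = r_b·(cos φ + φ·sin φ) = 95.040535·(0.99669009 + 0.08138470·0.08129489) = 95.354763
y = r_b·(sin φ − φ·cos φ) = 95.040535·(0.08129489 − 0.08138470·0.99669009) = 0.017066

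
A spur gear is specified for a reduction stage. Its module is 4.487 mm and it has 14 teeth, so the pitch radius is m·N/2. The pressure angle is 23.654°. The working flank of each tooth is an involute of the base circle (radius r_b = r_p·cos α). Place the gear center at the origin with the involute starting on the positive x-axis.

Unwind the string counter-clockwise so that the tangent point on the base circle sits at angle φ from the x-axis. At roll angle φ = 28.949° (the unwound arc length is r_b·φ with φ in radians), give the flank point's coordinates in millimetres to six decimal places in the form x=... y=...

x=32.211377 y=1.205665

pitch radius r_p = m·N/2 = 4.487·14/2 = 31.409000
base radius r_b = r_p·cos α = 31.409000·cos 23.654° = 28.770173
roll angle φ = 28.949° = 0.50525537 rad
x = r_b·(cos φ + φ·sin φ) = 28.770173·(0.87505090 + 0.50525537·0.48403091) = 32.211377
y = r_b·(sin φ − φ·cos φ) = 28.770173·(0.48403091 − 0.50525537·0.87505090) = 1.205665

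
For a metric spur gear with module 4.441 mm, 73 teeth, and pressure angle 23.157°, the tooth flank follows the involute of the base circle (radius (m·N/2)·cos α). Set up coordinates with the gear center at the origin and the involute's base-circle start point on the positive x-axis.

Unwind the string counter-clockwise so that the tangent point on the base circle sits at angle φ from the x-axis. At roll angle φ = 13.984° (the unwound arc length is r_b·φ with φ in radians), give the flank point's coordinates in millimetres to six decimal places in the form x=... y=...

pitch radius r_p = m·N/2 = 4.441·73/2 = 162.096500
base radius r_b = r_p·cos α = 162.096500·cos 23.157° = 149.036503
roll angle φ = 13.984° = 0.24406684 rad
x = r_b·(cos φ + φ·sin φ) = 149.036503·(0.97036325 + 0.24406684·0.24165093) = 153.409566
y = r_b·(sin φ − φ·cos φ) = 149.036503·(0.24165093 − 0.24406684·0.97036325) = 0.717974

x=153.409566 y=0.717974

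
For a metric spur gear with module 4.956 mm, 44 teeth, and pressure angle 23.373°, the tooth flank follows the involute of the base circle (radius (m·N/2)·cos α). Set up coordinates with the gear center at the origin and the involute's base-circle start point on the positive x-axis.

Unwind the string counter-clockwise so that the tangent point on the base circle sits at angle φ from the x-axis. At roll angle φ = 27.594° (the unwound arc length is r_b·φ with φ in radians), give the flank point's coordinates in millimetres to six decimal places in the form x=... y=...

x=111.027674 y=3.640970

pitch radius r_p = m·N/2 = 4.956·44/2 = 109.032000
base radius r_b = r_p·cos α = 109.032000·cos 23.373° = 100.085017
roll angle φ = 27.594° = 0.48160615 rad
x = r_b·(cos φ + φ·sin φ) = 100.085017·(0.88625209 + 0.48160615·0.46320323) = 111.027674
y = r_b·(sin φ − φ·cos φ) = 100.085017·(0.46320323 − 0.48160615·0.88625209) = 3.640970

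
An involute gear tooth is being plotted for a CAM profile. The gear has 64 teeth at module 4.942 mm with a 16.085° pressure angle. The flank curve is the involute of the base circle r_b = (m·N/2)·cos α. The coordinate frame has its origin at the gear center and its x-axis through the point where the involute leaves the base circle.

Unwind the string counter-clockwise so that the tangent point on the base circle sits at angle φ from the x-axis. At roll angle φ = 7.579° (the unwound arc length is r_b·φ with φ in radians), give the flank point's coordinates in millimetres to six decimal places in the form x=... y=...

pitch radius r_p = m·N/2 = 4.942·64/2 = 158.144000
base radius r_b = r_p·cos α = 158.144000·cos 16.085° = 151.952935
roll angle φ = 7.579° = 0.13227850 rad
x = r_b·(cos φ + φ·sin φ) = 151.952935·(0.99126395 + 0.13227850·0.13189308) = 153.276531
y = r_b·(sin φ − φ·cos φ) = 151.952935·(0.13189308 − 0.13227850·0.99126395) = 0.117030

x=153.276531 y=0.117030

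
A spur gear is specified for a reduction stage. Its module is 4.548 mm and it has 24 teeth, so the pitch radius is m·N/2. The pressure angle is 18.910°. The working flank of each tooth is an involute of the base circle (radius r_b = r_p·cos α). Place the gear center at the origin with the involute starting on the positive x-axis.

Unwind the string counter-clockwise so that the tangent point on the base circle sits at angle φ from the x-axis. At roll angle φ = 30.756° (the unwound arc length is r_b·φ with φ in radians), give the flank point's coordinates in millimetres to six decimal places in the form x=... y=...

x=58.541721 y=2.586071

pitch radius r_p = m·N/2 = 4.548·24/2 = 54.576000
base radius r_b = r_p·cos α = 54.576000·cos 18.910° = 51.630468
roll angle φ = 30.756° = 0.53679346 rad
x = r_b·(cos φ + φ·sin φ) = 51.630468·(0.85935286 + 0.53679346·0.51138308) = 58.541721
y = r_b·(sin φ − φ·cos φ) = 51.630468·(0.51138308 − 0.53679346·0.85935286) = 2.586071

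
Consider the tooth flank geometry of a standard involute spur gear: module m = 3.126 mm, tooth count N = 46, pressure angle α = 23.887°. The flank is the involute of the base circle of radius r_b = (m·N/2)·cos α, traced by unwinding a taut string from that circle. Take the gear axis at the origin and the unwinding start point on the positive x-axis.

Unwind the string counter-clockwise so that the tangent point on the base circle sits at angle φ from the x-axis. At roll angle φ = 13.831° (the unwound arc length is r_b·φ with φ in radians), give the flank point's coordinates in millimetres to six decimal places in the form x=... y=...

pitch radius r_p = m·N/2 = 3.126·46/2 = 71.898000
base radius r_b = r_p·cos α = 71.898000·cos 23.887° = 65.739638
roll angle φ = 13.831° = 0.24139649 rad
x = r_b·(cos φ + φ·sin φ) = 65.739638·(0.97100508 + 0.24139649·0.23905886) = 67.627224
y = r_b·(sin φ − φ·cos φ) = 65.739638·(0.23905886 − 0.24139649·0.97100508) = 0.306455

x=67.627224 y=0.306455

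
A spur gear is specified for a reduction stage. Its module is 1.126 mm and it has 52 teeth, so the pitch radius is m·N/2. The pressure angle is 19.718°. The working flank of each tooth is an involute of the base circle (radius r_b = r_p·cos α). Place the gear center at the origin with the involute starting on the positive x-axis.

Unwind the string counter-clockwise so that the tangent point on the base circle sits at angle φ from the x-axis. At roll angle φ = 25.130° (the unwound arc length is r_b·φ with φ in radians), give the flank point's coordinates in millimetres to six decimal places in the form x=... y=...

pitch radius r_p = m·N/2 = 1.126·52/2 = 29.276000
base radius r_b = r_p·cos α = 29.276000·cos 19.718° = 27.559390
roll angle φ = 25.130° = 0.43860124 rad
x = r_b·(cos φ + φ·sin φ) = 27.559390·(0.90534656 + 0.43860124·0.42467352) = 30.084075
y = r_b·(sin φ − φ·cos φ) = 27.559390·(0.42467352 − 0.43860124·0.90534656) = 0.760292

x=30.084075 y=0.760292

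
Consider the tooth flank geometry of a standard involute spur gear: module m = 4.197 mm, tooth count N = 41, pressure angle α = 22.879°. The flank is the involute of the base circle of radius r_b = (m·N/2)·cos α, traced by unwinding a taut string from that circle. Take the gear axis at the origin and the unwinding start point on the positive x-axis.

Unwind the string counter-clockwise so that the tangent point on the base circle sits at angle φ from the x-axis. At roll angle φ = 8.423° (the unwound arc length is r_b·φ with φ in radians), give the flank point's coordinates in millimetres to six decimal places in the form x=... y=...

x=80.121629 y=0.083768

pitch radius r_p = m·N/2 = 4.197·41/2 = 86.038500
base radius r_b = r_p·cos α = 86.038500·cos 22.879° = 79.269676
roll angle φ = 8.423° = 0.14700908 rad
x = r_b·(cos φ + φ·sin φ) = 79.269676·(0.98921361 + 0.14700908·0.14648014) = 80.121629
y = r_b·(sin φ − φ·cos φ) = 79.269676·(0.14648014 − 0.14700908·0.98921361) = 0.083768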